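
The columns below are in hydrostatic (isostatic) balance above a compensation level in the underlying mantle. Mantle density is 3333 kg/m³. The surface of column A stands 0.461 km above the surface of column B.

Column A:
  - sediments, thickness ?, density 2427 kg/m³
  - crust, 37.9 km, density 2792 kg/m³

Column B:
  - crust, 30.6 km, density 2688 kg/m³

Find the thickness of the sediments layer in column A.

0.849 km

Take the compensation level at the base of the deeper column (depth z_c below the surface of column A) and equate Σ ρ_i t_i down to z_c; mantle fills any gap and the z_c terms cancel.
Column A: x×2427 + 37.9×2792 + (z_c − 37.9 − x)×3333
Column B: 0.461×0 + 30.6×2688 + (z_c − 0.461 − 30.6)×3333
The z_c×3333 term appears on both sides and cancels. Collect the known terms of each column as K = Σ(ρt)_known − 3333 × (depth of known layers): K_A = 105816.8 − 3333×37.9 = −20503.9; K_B = 82252.8 − 3333×(0.461 + 30.6) = −21273.513.
Balance: K_A − x×(3333 − 2427) = K_B, so x = (K_A − K_B)/(3333 − 2427) = 769.613/906 = 0.849 km.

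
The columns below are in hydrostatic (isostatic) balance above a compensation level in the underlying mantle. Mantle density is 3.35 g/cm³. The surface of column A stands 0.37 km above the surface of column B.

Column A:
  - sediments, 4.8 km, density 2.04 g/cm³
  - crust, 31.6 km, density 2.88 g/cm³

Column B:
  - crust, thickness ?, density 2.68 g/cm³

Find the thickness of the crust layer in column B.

Take the compensation level at the base of the deeper column (depth z_c below the surface of column A) and equate Σ ρ_i t_i down to z_c; mantle fills any gap and the z_c terms cancel.
Column A: 4.8×2.04 + 31.6×2.88 + (z_c − 36.4)×3.35
Column B: 0.37×0 + x×2.68 + (z_c − 0.37 − 0 − x)×3.35
The z_c×3.35 term appears on both sides and cancels. Collect the known terms of each column as K = Σ(ρt)_known − 3.35 × (depth of known layers): K_A = 100.8 − 3.35×36.4 = −21.14; K_B = 0 − 3.35×(0.37 + 0) = −1.2395.
Balance: K_A = K_B − x×(3.35 − 2.68), so x = (K_B − K_A)/(3.35 − 2.68) = 19.9005/0.67 = 29.7 km.

29.7 km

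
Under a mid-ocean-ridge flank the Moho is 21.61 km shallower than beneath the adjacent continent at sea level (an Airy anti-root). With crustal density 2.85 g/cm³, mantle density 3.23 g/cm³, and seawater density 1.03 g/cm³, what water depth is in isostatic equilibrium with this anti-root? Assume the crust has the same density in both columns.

4.51 km

Replacing a thickness d of crust by seawater at the top must be balanced by replacing crust with mantle at the base: d (ρ_c − ρ_w) = a (ρ_m − ρ_c).
d = a (ρ_m − ρ_c)/(ρ_c − ρ_w) = 21.61 km × 0.38/1.82 = 4.51 km.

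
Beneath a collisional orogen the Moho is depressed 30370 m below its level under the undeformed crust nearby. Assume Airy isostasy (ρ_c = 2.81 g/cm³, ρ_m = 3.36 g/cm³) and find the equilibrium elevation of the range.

5940 m

For local isostatic compensation: ρ_c h = (ρ_m − ρ_c) r.
h = r (ρ_m − ρ_c) / ρ_c = 30370 m × (3.36 − 2.81) / 2.81 = 5940 m.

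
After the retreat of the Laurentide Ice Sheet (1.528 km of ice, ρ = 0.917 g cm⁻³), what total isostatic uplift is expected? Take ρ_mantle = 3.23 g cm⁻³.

0.434 km

Removing the load lets mantle flow back in; uplift u satisfies ρ_ice t = ρ_m u.
u = t ρ_ice/ρ_m = 1.528 km × 0.917/3.23 = 0.434 km.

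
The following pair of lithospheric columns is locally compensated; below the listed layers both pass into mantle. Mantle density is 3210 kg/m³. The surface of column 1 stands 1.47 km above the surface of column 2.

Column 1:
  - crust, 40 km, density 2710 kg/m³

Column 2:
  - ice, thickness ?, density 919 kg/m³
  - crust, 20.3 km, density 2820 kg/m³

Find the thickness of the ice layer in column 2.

Take the compensation level at the base of the deeper column (depth z_c below the surface of column 1) and equate Σ ρ_i t_i down to z_c; mantle fills any gap and the z_c terms cancel.
Column 1: 40×2710 + (z_c − 40)×3210
Column 2: 1.47×0 + x×919 + 20.3×2820 + (z_c − 1.47 − 20.3 − x)×3210
The z_c×3210 term appears on both sides and cancels. Collect the known terms of each column as K = Σ(ρt)_known − 3210 × (depth of known layers): K_1 = 108400 − 3210×40 = −20000; K_2 = 57246 − 3210×(1.47 + 20.3) = −12635.7.
Balance: K_1 = K_2 − x×(3210 − 919), so x = (K_2 − K_1)/(3210 − 919) = 7364.3/2291 = 3.21 km.

3.21 km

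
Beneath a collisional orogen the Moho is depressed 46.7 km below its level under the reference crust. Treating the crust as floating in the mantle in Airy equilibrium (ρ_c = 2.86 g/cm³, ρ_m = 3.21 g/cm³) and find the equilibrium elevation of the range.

5.72 km

Balancing pressure at the compensation depth: ρ_c h = (ρ_m − ρ_c) r.
h = r (ρ_m − ρ_c) / ρ_c = 46.7 km × (3.21 − 2.86) / 2.86 = 5.72 km.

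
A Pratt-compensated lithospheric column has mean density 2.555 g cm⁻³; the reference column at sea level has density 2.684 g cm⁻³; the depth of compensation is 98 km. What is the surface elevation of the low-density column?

ρ_ref D = ρ (D + h) → h = D (ρ_ref − ρ)/ρ.
h = 98 km × (2.684 − 2.555)/2.555 = 4.95 km.

4.95 km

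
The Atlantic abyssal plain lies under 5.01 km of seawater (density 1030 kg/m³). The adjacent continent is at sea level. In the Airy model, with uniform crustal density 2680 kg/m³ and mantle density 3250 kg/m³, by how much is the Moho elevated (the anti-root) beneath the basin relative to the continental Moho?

Balancing pressure at the compensation depth: replacing crust with seawater at the top is compensated by replacing crust with mantle at the base: d (ρ_c − ρ_w) = a (ρ_m − ρ_c).
a = d (ρ_c − ρ_w)/(ρ_m − ρ_c) = 5.01 km × 1650/570 = 14.5 km.

14.5 km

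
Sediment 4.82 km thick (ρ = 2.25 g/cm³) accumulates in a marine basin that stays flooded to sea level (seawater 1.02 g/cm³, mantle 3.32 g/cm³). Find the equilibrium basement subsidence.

2.58 km

Submarine loading: the sediment displaces seawater, and the subsidence is in turn flooded, so s (ρ_m − ρ_w) = t (ρ_sed − ρ_w).
s = 4.82 km × (2.25 − 1.02) / (3.32 − 1.02) = 2.58 km.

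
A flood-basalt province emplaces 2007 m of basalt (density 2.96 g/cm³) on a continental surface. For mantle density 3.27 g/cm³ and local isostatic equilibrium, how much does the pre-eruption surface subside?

1820 m

Subaerial loading: s = t ρ_load / ρ_m.
s = 2007 m × 2.96/3.27 = 1820 m.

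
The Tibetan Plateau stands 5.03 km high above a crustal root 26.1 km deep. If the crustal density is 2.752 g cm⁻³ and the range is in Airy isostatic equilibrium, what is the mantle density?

Airy balance: ρ_c h = (ρ_m − ρ_c) r → ρ_m = ρ_c (1 + h/r).
ρ_m = 2.752 × (1 + 5.03 km/26.1 km) = 3.28 g cm⁻³.

3.28 g cm⁻³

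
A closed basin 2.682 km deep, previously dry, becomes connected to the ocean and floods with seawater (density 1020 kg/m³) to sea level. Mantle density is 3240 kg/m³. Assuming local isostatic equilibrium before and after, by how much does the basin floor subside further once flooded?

1.23 km

After flooding the water column is d + s deep. Its weight must equal the weight of mantle displaced by the extra subsidence s: (d + s) ρ_w = s ρ_m.
s = d ρ_w / (ρ_m − ρ_w) = 2.682 km × 1020/(3240 − 1020) = 1.23 km.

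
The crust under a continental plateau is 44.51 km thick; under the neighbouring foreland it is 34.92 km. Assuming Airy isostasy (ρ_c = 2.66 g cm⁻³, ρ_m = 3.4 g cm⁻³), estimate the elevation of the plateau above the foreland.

Excess crust Δ = 44.51 km − 34.92 km = 9.59 km, split between elevation h and root r with h + r = Δ.
Airy balance ρ_c h = (ρ_m − ρ_c) r gives r = h ρ_c/(ρ_m − ρ_c), so h (1 + ρ_c/(ρ_m − ρ_c)) = Δ, i.e. h = Δ (ρ_m − ρ_c)/ρ_m.
h = 9.59 km × 0.74/3.4 = 2.09 km.

2.09 km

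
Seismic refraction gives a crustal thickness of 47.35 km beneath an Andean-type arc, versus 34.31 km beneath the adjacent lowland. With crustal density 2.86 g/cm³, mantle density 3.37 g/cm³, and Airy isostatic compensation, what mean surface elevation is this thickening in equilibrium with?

1.97 km

Excess crust Δ = 47.35 km − 34.31 km = 13.04 km, split between elevation h and root r with h + r = Δ.
Airy balance ρ_c h = (ρ_m − ρ_c) r gives r = h ρ_c/(ρ_m − ρ_c), so h (1 + ρ_c/(ρ_m − ρ_c)) = Δ, i.e. h = Δ (ρ_m − ρ_c)/ρ_m.
h = 13.04 km × 0.51/3.37 = 1.97 km.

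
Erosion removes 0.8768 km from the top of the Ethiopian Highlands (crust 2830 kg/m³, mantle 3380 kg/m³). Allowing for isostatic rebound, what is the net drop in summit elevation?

0.143 km

Rebound u = e ρ_c/ρ_m = 0.8768 km × 2830/3380 = 0.7341 km.
Net surface drop = e − u = 0.8768 km − 0.7341 km = e (ρ_m − ρ_c)/ρ_m = 0.143 km.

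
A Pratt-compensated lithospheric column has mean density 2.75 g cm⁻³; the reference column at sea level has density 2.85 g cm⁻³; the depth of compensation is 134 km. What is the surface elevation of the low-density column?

ρ_ref D = ρ (D + h) → h = D (ρ_ref − ρ)/ρ.
h = 134 km × (2.85 − 2.75)/2.75 = 4.87 km.

4.87 km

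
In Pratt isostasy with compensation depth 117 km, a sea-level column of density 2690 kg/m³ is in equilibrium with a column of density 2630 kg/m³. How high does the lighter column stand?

2.67 km

ρ_ref D = ρ (D + h) → h = D (ρ_ref − ρ)/ρ.
h = 117 km × (2690 − 2630)/2630 = 2.67 km.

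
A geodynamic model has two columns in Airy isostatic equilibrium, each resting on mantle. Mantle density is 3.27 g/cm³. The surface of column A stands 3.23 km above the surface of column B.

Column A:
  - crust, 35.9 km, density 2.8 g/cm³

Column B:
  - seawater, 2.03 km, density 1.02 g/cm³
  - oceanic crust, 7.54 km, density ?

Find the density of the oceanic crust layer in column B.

3.04 g/cm³

Take the compensation level at the base of the deeper column (depth z_c below the surface of column A) and equate Σ ρ_i t_i down to z_c; mantle fills any gap and the z_c terms cancel.
Column A: 35.9×2.8 + (z_c − 35.9)×3.27
Column B: 3.23×0 + 2.03×1.02 + 7.54×ρ + (z_c − 3.23 − 9.57)×3.27
The z_c×3.27 term appears on both sides and cancels. Collect the known terms of each column as K = Σ(ρt)_known − 3.27 × (depth of known layers): K_A = 100.52 − 3.27×35.9 = −16.873; K_B = 2.0706 − 3.27×(3.23 + 9.57) = −39.7854.
Balance: K_A = K_B + 7.54×ρ, so ρ = (K_A − K_B)/7.54 = 22.9124/7.54 = 3.04 g/cm³.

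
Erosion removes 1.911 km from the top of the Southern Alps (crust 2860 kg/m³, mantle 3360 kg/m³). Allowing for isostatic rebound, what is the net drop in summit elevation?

Rebound u = e ρ_c/ρ_m = 1.911 km × 2860/3360 = 1.627 km.
Net surface drop = e − u = 1.911 km − 1.627 km = e (ρ_m − ρ_c)/ρ_m = 0.284 km.

0.284 km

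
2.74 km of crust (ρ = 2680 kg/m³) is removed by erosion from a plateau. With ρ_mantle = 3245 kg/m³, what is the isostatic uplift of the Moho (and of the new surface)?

2.26 km

Unloading: uplift u = e ρ_c/ρ_m = 2.74 km × 2680/3245 = 2.26 km.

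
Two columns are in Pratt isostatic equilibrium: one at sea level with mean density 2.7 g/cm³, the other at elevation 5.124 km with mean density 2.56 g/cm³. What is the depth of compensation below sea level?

ρ_ref D = ρ (D + h) → D (ρ_ref − ρ) = ρ h.
D = ρ h/(ρ_ref − ρ) = 2.56 × 5.124 km/(2.7 − 2.56) = 93.7 km.

93.7 km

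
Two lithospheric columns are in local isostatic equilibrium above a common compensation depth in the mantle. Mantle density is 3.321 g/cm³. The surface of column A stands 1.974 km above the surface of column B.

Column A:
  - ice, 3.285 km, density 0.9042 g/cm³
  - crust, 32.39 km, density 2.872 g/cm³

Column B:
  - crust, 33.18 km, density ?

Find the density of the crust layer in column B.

2.84 g/cm³

Take the compensation level at the base of the deeper column (depth z_c below the surface of column A) and equate Σ ρ_i t_i down to z_c; mantle fills any gap and the z_c terms cancel.
Column A: 3.285×0.9042 + 32.39×2.872 + (z_c − 35.675)×3.321
Column B: 1.974×0 + 33.18×ρ + (z_c − 1.974 − 33.18)×3.321
The z_c×3.321 term appears on both sides and cancels. Collect the known terms of each column as K = Σ(ρt)_known − 3.321 × (depth of known layers): K_A = 95.994377 − 3.321×35.675 = −22.482298; K_B = 0 − 3.321×(1.974 + 33.18) = −116.746434.
Balance: K_A = K_B + 33.18×ρ, so ρ = (K_A − K_B)/33.18 = 94.2641/33.18 = 2.84 g/cm³.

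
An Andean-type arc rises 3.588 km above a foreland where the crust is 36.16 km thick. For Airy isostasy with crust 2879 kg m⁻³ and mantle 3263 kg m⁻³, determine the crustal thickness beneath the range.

66.6 km

Root depth r = h ρ_c / (ρ_m − ρ_c) = 3.588 km × 2879 / 384 = 26.9 km.
Total thickness = T + h + r = 36.16 km + 3.588 km + 26.9 km = 66.6 km.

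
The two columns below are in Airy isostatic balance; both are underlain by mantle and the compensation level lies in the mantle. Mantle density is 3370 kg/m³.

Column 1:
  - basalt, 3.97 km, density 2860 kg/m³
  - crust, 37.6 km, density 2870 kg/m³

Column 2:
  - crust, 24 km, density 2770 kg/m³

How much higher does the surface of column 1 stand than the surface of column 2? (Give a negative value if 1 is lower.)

1.91 km

For any compensation level in the mantle, the mantle terms cancel and isostasy reduces to e = (Σt_1 − Σt_2) − (Σ(ρt)_1 − Σ(ρt)_2) / ρ_m.
Σt_1 = 41.57 km; Σt_2 = 24 km; Σ(ρt)_1 = 119266.2; Σ(ρt)_2 = 66480 (in km·kg/m³).
e = (41.57 − 24) − (119266.2 − 66480) / 3370 = 1.91 km.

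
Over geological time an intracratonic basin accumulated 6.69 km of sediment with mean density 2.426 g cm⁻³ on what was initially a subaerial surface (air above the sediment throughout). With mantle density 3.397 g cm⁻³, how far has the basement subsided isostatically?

4.78 km

Subaerial load: s = t ρ_sed / ρ_m = 6.69 km × 2.426/3.397 = 4.78 km.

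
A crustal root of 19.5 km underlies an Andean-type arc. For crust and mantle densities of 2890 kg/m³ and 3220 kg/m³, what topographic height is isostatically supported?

Equating mass per unit area of the two columns: ρ_c h = (ρ_m − ρ_c) r.
h = r (ρ_m − ρ_c) / ρ_c = 19.5 km × (3220 − 2890) / 2890 = 2.23 km.

2.23 km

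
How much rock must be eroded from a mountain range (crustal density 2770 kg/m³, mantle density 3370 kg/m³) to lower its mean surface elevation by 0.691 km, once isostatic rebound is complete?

Net drop Δ = e − u = e − e ρ_c/ρ_m = e (ρ_m − ρ_c)/ρ_m.
e = Δ ρ_m/(ρ_m − ρ_c) = 0.691 km × 3370/600 = 3.88 km.

3.88 km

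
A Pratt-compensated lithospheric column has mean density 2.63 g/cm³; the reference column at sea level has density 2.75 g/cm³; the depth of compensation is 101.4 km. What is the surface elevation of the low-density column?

ρ_ref D = ρ (D + h) → h = D (ρ_ref − ρ)/ρ.
h = 101.4 km × (2.75 − 2.63)/2.63 = 4.63 km.

4.63 km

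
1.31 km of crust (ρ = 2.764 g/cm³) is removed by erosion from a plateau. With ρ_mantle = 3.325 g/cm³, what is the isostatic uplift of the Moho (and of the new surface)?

1.09 km

Unloading: uplift u = e ρ_c/ρ_m = 1.31 km × 2.764/3.325 = 1.09 km.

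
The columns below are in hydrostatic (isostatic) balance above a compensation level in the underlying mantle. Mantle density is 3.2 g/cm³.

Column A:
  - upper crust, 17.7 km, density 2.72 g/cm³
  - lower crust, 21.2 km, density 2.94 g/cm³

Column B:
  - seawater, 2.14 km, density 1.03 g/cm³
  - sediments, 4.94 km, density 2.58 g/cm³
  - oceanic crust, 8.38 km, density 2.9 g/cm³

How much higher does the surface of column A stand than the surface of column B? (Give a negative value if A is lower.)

1.18 km

For any compensation level in the mantle, the mantle terms cancel and isostasy reduces to e = (Σt_A − Σt_B) − (Σ(ρt)_A − Σ(ρt)_B) / ρ_m.
Σt_A = 38.9 km; Σt_B = 15.46 km; Σ(ρt)_A = 110.472; Σ(ρt)_B = 39.2514 (in km·g/cm³).
e = (38.9 − 15.46) − (110.472 − 39.2514) / 3.2 = 1.18 km.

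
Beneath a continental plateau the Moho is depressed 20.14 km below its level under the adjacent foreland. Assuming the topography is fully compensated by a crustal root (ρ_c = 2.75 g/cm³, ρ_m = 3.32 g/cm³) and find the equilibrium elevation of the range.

Equating mass per unit area of the two columns: ρ_c h = (ρ_m − ρ_c) r.
h = r (ρ_m − ρ_c) / ρ_c = 20.14 km × (3.32 − 2.75) / 2.75 = 4.17 km.

4.17 km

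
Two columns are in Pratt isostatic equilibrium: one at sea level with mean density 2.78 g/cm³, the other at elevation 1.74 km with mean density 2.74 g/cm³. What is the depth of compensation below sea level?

119 km

ρ_ref D = ρ (D + h) → D (ρ_ref − ρ) = ρ h.
D = ρ h/(ρ_ref − ρ) = 2.74 × 1.74 km/(2.78 − 2.74) = 119 km.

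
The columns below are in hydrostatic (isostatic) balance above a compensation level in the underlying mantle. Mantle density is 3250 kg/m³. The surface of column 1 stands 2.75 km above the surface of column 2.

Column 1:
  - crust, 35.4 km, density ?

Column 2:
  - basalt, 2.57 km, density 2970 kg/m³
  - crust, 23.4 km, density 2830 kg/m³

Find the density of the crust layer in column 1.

2700 kg/m³

Take the compensation level at the base of the deeper column (depth z_c below the surface of column 1) and equate Σ ρ_i t_i down to z_c; mantle fills any gap and the z_c terms cancel.
Column 1: 35.4×ρ + (z_c − 35.4)×3250
Column 2: 2.75×0 + 2.57×2970 + 23.4×2830 + (z_c − 2.75 − 25.97)×3250
The z_c×3250 term appears on both sides and cancels. Collect the known terms of each column as K = Σ(ρt)_known − 3250 × (depth of known layers): K_1 = 0 − 3250×35.4 = −115050; K_2 = 73854.9 − 3250×(2.75 + 25.97) = −19485.1.
Balance: K_1 + 35.4×ρ = K_2, so ρ = (K_2 − K_1)/35.4 = 95564.9/35.4 = 2700 kg/m³.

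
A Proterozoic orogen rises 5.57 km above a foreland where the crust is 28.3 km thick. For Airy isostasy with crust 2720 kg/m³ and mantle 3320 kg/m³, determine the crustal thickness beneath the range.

Root depth r = h ρ_c / (ρ_m − ρ_c) = 5.57 km × 2720 / 600 = 25.25 km.
Total thickness = T + h + r = 28.3 km + 5.57 km + 25.25 km = 59.1 km.

59.1 km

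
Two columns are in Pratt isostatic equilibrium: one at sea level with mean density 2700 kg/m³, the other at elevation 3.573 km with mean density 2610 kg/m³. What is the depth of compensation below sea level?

ρ_ref D = ρ (D + h) → D (ρ_ref − ρ) = ρ h.
D = ρ h/(ρ_ref − ρ) = 2610 × 3.573 km/(2700 − 2610) = 104 km.

104 km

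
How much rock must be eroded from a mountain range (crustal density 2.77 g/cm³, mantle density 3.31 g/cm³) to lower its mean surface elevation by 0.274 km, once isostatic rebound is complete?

1.68 km

Net drop Δ = e − u = e − e ρ_c/ρ_m = e (ρ_m − ρ_c)/ρ_m.
e = Δ ρ_m/(ρ_m − ρ_c) = 0.274 km × 3.31/0.54 = 1.68 km.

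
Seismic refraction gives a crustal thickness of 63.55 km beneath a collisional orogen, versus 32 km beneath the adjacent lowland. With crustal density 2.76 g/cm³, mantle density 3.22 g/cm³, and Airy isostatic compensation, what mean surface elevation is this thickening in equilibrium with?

Excess crust Δ = 63.55 km − 32 km = 31.55 km, split between elevation h and root r with h + r = Δ.
Airy balance ρ_c h = (ρ_m − ρ_c) r gives r = h ρ_c/(ρ_m − ρ_c), so h (1 + ρ_c/(ρ_m − ρ_c)) = Δ, i.e. h = Δ (ρ_m − ρ_c)/ρ_m.
h = 31.55 km × 0.46/3.22 = 4.51 km.

4.51 km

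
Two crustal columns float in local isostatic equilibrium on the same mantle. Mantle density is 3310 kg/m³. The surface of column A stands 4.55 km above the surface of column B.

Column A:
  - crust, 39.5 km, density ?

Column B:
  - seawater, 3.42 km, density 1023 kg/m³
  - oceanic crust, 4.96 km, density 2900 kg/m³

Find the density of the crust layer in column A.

2680 kg/m³

Take the compensation level at the base of the deeper column (depth z_c below the surface of column A) and equate Σ ρ_i t_i down to z_c; mantle fills any gap and the z_c terms cancel.
Column A: 39.5×ρ + (z_c − 39.5)×3310
Column B: 4.55×0 + 3.42×1023 + 4.96×2900 + (z_c − 4.55 − 8.38)×3310
The z_c×3310 term appears on both sides and cancels. Collect the known terms of each column as K = Σ(ρt)_known − 3310 × (depth of known layers): K_A = 0 − 3310×39.5 = −130745; K_B = 17882.66 − 3310×(4.55 + 8.38) = −24915.64.
Balance: K_A + 39.5×ρ = K_B, so ρ = (K_B − K_A)/39.5 = 105829/39.5 = 2680 kg/m³.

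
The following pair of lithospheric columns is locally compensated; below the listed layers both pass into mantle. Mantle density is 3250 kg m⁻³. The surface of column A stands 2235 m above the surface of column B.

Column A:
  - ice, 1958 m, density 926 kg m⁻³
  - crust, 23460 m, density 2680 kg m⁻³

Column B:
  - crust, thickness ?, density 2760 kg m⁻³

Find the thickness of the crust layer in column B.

Take the compensation level at the base of the deeper column (depth z_c below the surface of column A) and equate Σ ρ_i t_i down to z_c; mantle fills any gap and the z_c terms cancel.
Column A: 1958×926 + 23460×2680 + (z_c − 25418)×3250
Column B: 2235×0 + x×2760 + (z_c − 2235 − 0 − x)×3250
The z_c×3250 term appears on both sides and cancels. Collect the known terms of each column as K = Σ(ρt)_known − 3250 × (depth of known layers): K_A = 64685908 − 3250×25418 = −17922592; K_B = 0 − 3250×(2235 + 0) = −7263750.
Balance: K_A = K_B − x×(3250 − 2760), so x = (K_B − K_A)/(3250 − 2760) = 10658800/490 = 21800 m.

21800 m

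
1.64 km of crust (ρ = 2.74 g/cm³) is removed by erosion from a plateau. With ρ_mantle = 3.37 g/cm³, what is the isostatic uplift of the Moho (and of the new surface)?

Unloading: uplift u = e ρ_c/ρ_m = 1.64 km × 2.74/3.37 = 1.33 km.

1.33 km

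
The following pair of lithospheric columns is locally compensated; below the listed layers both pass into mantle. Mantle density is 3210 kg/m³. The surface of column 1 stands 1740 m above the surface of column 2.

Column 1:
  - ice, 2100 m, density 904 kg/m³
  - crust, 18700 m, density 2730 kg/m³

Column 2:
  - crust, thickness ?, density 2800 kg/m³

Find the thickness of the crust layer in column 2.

20100 m

Take the compensation level at the base of the deeper column (depth z_c below the surface of column 1) and equate Σ ρ_i t_i down to z_c; mantle fills any gap and the z_c terms cancel.
Column 1: 2100×904 + 18700×2730 + (z_c − 20800)×3210
Column 2: 1740×0 + x×2800 + (z_c − 1740 − 0 − x)×3210
The z_c×3210 term appears on both sides and cancels. Collect the known terms of each column as K = Σ(ρt)_known − 3210 × (depth of known layers): K_1 = 52949400 − 3210×20800 = −13818600; K_2 = 0 − 3210×(1740 + 0) = −5585400.
Balance: K_1 = K_2 − x×(3210 − 2800), so x = (K_2 − K_1)/(3210 − 2800) = 8233200/410 = 20100 m.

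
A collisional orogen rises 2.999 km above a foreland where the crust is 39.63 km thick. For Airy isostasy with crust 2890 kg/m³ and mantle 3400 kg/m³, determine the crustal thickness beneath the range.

Root depth r = h ρ_c / (ρ_m − ρ_c) = 2.999 km × 2890 / 510 = 16.99 km.
Total thickness = T + h + r = 39.63 km + 2.999 km + 16.99 km = 59.6 km.

59.6 km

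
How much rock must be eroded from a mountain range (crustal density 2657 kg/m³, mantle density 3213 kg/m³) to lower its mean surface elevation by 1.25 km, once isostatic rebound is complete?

7.22 km

Net drop Δ = e − u = e − e ρ_c/ρ_m = e (ρ_m − ρ_c)/ρ_m.
e = Δ ρ_m/(ρ_m − ρ_c) = 1.25 km × 3213/556 = 7.22 km.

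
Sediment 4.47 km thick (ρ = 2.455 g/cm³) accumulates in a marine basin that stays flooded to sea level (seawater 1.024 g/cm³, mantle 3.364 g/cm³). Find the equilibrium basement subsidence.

Submarine loading: the sediment displaces seawater, and the subsidence is in turn flooded, so s (ρ_m − ρ_w) = t (ρ_sed − ρ_w).
s = 4.47 km × (2.455 − 1.024) / (3.364 − 1.024) = 2.73 km.

2.73 km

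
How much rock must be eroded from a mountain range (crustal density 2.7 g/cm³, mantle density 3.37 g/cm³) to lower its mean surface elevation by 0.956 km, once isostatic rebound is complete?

Net drop Δ = e − u = e − e ρ_c/ρ_m = e (ρ_m − ρ_c)/ρ_m.
e = Δ ρ_m/(ρ_m − ρ_c) = 0.956 km × 3.37/0.67 = 4.81 km.

4.81 km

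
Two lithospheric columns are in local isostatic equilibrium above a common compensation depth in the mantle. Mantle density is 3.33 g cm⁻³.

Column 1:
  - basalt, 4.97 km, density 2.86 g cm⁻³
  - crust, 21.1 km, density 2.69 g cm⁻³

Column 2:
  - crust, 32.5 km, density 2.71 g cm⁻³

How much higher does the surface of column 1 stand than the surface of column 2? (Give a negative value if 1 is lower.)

For any compensation level in the mantle, the mantle terms cancel and isostasy reduces to e = (Σt_1 − Σt_2) − (Σ(ρt)_1 − Σ(ρt)_2) / ρ_m.
Σt_1 = 26.07 km; Σt_2 = 32.5 km; Σ(ρt)_1 = 70.9732; Σ(ρt)_2 = 88.075 (in km·g cm⁻³).
e = (26.07 − 32.5) − (70.9732 − 88.075) / 3.33 = −1.29 km.

−1.29 km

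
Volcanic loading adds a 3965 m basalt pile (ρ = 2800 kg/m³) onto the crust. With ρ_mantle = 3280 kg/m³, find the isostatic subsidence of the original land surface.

3380 m

Subaerial loading: s = t ρ_load / ρ_m.
s = 3965 m × 2800/3280 = 3380 m.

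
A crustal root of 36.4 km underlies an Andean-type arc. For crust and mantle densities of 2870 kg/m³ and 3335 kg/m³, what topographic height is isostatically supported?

Balancing pressure at the compensation depth: ρ_c h = (ρ_m − ρ_c) r.
h = r (ρ_m − ρ_c) / ρ_c = 36.4 km × (3335 − 2870) / 2870 = 5.9 km.

5.9 km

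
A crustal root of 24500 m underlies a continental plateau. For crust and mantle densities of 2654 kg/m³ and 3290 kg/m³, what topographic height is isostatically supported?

5870 m

For local isostatic compensation: ρ_c h = (ρ_m − ρ_c) r.
h = r (ρ_m − ρ_c) / ρ_c = 24500 m × (3290 − 2654) / 2654 = 5870 m.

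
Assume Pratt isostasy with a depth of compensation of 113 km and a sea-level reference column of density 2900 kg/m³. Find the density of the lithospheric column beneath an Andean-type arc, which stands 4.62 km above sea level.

Pratt balance: ρ_ref D = ρ (D + h).
ρ = ρ_ref D/(D + h) = 2900 × 113 km/(113 km + 4.62 km) = 2790 kg/m³.

2790 kg/m³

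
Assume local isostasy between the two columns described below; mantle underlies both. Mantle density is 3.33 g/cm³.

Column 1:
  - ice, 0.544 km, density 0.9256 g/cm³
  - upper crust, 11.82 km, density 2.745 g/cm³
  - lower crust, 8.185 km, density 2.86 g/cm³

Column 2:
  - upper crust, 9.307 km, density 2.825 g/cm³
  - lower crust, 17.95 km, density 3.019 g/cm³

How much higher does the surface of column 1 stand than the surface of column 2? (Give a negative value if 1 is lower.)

0.537 km

For any compensation level in the mantle, the mantle terms cancel and isostasy reduces to e = (Σt_1 − Σt_2) − (Σ(ρt)_1 − Σ(ρt)_2) / ρ_m.
Σt_1 = 20.549 km; Σt_2 = 27.257 km; Σ(ρt)_1 = 56.3585264; Σ(ρt)_2 = 80.483325 (in km·g/cm³).
e = (20.549 − 27.257) − (56.3585264 − 80.483325) / 3.33 = 0.537 km.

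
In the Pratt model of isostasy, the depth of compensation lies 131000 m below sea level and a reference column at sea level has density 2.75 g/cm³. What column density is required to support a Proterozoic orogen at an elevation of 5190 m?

2.65 g/cm³

Pratt balance: ρ_ref D = ρ (D + h).
ρ = ρ_ref D/(D + h) = 2.75 × 131000 m/(131000 m + 5190 m) = 2.65 g/cm³.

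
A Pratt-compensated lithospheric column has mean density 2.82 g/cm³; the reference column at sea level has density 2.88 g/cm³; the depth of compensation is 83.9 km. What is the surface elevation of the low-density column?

ρ_ref D = ρ (D + h) → h = D (ρ_ref − ρ)/ρ.
h = 83.9 km × (2.88 − 2.82)/2.82 = 1.79 km.

1.79 km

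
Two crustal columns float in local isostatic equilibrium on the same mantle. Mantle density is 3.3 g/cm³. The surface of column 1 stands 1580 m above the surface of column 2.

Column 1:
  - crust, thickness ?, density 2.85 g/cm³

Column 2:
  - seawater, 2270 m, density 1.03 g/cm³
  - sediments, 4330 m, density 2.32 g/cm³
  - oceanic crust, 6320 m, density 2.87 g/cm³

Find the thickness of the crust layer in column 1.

Take the compensation level at the base of the deeper column (depth z_c below the surface of column 1) and equate Σ ρ_i t_i down to z_c; mantle fills any gap and the z_c terms cancel.
Column 1: x×2.85 + (z_c − 0 − x)×3.3
Column 2: 1580×0 + 2270×1.03 + 4330×2.32 + 6320×2.87 + (z_c − 1580 − 12920)×3.3
The z_c×3.3 term appears on both sides and cancels. Collect the known terms of each column as K = Σ(ρt)_known − 3.3 × (depth of known layers): K_1 = 0 − 3.3×0 = 0; K_2 = 30522.1 − 3.3×(1580 + 12920) = −17327.9.
Balance: K_1 − x×(3.3 − 2.85) = K_2, so x = (K_1 − K_2)/(3.3 − 2.85) = 17327.9/0.45 = 38500 m.

38500 m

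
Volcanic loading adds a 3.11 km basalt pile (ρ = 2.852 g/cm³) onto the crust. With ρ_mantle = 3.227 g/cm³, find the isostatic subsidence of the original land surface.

2.75 km

Subaerial loading: s = t ρ_load / ρ_m.
s = 3.11 km × 2.852/3.227 = 2.75 km.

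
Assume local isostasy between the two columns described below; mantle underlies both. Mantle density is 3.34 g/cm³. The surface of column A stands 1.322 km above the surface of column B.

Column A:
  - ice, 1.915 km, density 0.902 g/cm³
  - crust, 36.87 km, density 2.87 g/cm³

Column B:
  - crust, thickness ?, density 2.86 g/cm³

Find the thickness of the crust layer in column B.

Take the compensation level at the base of the deeper column (depth z_c below the surface of column A) and equate Σ ρ_i t_i down to z_c; mantle fills any gap and the z_c terms cancel.
Column A: 1.915×0.902 + 36.87×2.87 + (z_c − 38.785)×3.34
Column B: 1.322×0 + x×2.86 + (z_c − 1.322 − 0 − x)×3.34
The z_c×3.34 term appears on both sides and cancels. Collect the known terms of each column as K = Σ(ρt)_known − 3.34 × (depth of known layers): K_A = 107.54423 − 3.34×38.785 = −21.99767; K_B = 0 − 3.34×(1.322 + 0) = −4.41548.
Balance: K_A = K_B − x×(3.34 − 2.86), so x = (K_B − K_A)/(3.34 − 2.86) = 17.5822/0.48 = 36.6 km.

36.6 km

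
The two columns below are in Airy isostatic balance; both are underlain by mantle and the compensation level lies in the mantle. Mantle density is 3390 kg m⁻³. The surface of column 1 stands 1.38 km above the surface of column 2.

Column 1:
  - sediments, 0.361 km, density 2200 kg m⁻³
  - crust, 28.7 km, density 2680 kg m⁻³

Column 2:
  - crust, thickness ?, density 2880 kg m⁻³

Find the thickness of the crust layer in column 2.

31.6 km

Take the compensation level at the base of the deeper column (depth z_c below the surface of column 1) and equate Σ ρ_i t_i down to z_c; mantle fills any gap and the z_c terms cancel.
Column 1: 0.361×2200 + 28.7×2680 + (z_c − 29.061)×3390
Column 2: 1.38×0 + x×2880 + (z_c − 1.38 − 0 − x)×3390
The z_c×3390 term appears on both sides and cancels. Collect the known terms of each column as K = Σ(ρt)_known − 3390 × (depth of known layers): K_1 = 77710.2 − 3390×29.061 = −20806.59; K_2 = 0 − 3390×(1.38 + 0) = −4678.2.
Balance: K_1 = K_2 − x×(3390 − 2880), so x = (K_2 − K_1)/(3390 − 2880) = 16128.4/510 = 31.6 km.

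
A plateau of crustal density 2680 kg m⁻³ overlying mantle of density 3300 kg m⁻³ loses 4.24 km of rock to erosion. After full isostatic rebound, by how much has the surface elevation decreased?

Rebound u = e ρ_c/ρ_m = 4.24 km × 2680/3300 = 3.443 km.
Net surface drop = e − u = 4.24 km − 3.443 km = e (ρ_m − ρ_c)/ρ_m = 0.797 km.

0.797 km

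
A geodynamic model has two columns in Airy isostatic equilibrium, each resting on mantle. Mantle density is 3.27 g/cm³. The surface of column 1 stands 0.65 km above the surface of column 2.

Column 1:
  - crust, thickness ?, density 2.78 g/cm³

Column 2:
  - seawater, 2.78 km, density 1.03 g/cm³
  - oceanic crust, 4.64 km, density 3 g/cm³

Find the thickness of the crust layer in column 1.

19.6 km

Take the compensation level at the base of the deeper column (depth z_c below the surface of column 1) and equate Σ ρ_i t_i down to z_c; mantle fills any gap and the z_c terms cancel.
Column 1: x×2.78 + (z_c − 0 − x)×3.27
Column 2: 0.65×0 + 2.78×1.03 + 4.64×3 + (z_c − 0.65 − 7.42)×3.27
The z_c×3.27 term appears on both sides and cancels. Collect the known terms of each column as K = Σ(ρt)_known − 3.27 × (depth of known layers): K_1 = 0 − 3.27×0 = 0; K_2 = 16.7834 − 3.27×(0.65 + 7.42) = −9.6055.
Balance: K_1 − x×(3.27 − 2.78) = K_2, so x = (K_1 − K_2)/(3.27 − 2.78) = 9.6055/0.49 = 19.6 km.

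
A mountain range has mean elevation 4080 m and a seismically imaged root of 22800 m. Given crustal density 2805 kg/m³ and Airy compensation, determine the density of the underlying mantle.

3310 kg/m³

Airy balance: ρ_c h = (ρ_m − ρ_c) r → ρ_m = ρ_c (1 + h/r).
ρ_m = 2805 × (1 + 4080 m/22800 m) = 3310 kg/m³.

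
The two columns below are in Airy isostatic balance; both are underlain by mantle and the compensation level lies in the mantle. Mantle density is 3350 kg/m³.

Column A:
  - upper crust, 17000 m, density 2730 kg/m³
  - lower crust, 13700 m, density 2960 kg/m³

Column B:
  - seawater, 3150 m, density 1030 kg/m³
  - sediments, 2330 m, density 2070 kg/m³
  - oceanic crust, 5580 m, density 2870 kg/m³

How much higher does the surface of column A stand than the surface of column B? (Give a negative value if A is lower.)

For any compensation level in the mantle, the mantle terms cancel and isostasy reduces to e = (Σt_A − Σt_B) − (Σ(ρt)_A − Σ(ρt)_B) / ρ_m.
Σt_A = 30700 m; Σt_B = 11060 m; Σ(ρt)_A = 86962000; Σ(ρt)_B = 24082200 (in m·kg/m³).
e = (30700 − 11060) − (86962000 − 24082200) / 3350 = 870 m.

870 m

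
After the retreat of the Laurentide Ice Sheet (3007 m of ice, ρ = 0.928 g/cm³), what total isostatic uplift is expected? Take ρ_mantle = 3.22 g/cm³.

867 m

Removing the load lets mantle flow back in; uplift u satisfies ρ_ice t = ρ_m u.
u = t ρ_ice/ρ_m = 3007 m × 0.928/3.22 = 867 m.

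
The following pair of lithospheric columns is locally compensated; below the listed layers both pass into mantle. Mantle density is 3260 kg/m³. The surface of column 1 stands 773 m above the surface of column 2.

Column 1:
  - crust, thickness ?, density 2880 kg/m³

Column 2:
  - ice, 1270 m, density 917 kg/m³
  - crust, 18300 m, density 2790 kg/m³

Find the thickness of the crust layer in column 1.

37100 m

Take the compensation level at the base of the deeper column (depth z_c below the surface of column 1) and equate Σ ρ_i t_i down to z_c; mantle fills any gap and the z_c terms cancel.
Column 1: x×2880 + (z_c − 0 − x)×3260
Column 2: 773×0 + 1270×917 + 18300×2790 + (z_c − 773 − 19570)×3260
The z_c×3260 term appears on both sides and cancels. Collect the known terms of each column as K = Σ(ρt)_known − 3260 × (depth of known layers): K_1 = 0 − 3260×0 = 0; K_2 = 52221590 − 3260×(773 + 19570) = −14096590.
Balance: K_1 − x×(3260 − 2880) = K_2, so x = (K_1 − K_2)/(3260 − 2880) = 14096600/380 = 37100 m.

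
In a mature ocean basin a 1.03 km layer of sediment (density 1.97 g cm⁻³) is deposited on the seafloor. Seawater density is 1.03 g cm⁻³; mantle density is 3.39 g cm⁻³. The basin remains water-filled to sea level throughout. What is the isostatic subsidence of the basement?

0.41 km

Submarine loading: the sediment displaces seawater, and the subsidence is in turn flooded, so s (ρ_m − ρ_w) = t (ρ_sed − ρ_w).
s = 1.03 km × (1.97 − 1.03) / (3.39 − 1.03) = 0.41 km.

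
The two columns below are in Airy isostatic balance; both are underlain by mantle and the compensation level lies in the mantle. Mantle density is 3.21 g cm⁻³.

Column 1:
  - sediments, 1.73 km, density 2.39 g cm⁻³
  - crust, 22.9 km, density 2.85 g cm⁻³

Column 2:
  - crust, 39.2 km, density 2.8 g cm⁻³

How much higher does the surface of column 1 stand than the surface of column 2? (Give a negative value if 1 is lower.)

−2 km

For any compensation level in the mantle, the mantle terms cancel and isostasy reduces to e = (Σt_1 − Σt_2) − (Σ(ρt)_1 − Σ(ρt)_2) / ρ_m.
Σt_1 = 24.63 km; Σt_2 = 39.2 km; Σ(ρt)_1 = 69.3997; Σ(ρt)_2 = 109.76 (in km·g cm⁻³).
e = (24.63 − 39.2) − (69.3997 − 109.76) / 3.21 = −2 km.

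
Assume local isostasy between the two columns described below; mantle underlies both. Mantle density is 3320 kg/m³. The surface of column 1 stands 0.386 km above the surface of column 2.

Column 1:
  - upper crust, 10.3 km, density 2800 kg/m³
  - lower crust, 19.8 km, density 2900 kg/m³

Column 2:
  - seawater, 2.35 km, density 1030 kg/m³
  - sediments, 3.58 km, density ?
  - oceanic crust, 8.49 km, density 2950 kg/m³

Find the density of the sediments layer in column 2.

2240 kg/m³

Take the compensation level at the base of the deeper column (depth z_c below the surface of column 1) and equate Σ ρ_i t_i down to z_c; mantle fills any gap and the z_c terms cancel.
Column 1: 10.3×2800 + 19.8×2900 + (z_c − 30.1)×3320
Column 2: 0.386×0 + 2.35×1030 + 3.58×ρ + 8.49×2950 + (z_c − 0.386 − 14.42)×3320
The z_c×3320 term appears on both sides and cancels. Collect the known terms of each column as K = Σ(ρt)_known − 3320 × (depth of known layers): K_1 = 86260 − 3320×30.1 = −13672; K_2 = 27466 − 3320×(0.386 + 14.42) = −21689.92.
Balance: K_1 = K_2 + 3.58×ρ, so ρ = (K_1 − K_2)/3.58 = 8017.92/3.58 = 2240 kg/m³.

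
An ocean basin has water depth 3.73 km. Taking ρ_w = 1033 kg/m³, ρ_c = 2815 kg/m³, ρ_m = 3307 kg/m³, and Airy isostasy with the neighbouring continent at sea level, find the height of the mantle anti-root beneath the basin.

Balancing pressure at the compensation depth: replacing crust with seawater at the top is compensated by replacing crust with mantle at the base: d (ρ_c − ρ_w) = a (ρ_m − ρ_c).
a = d (ρ_c − ρ_w)/(ρ_m − ρ_c) = 3.73 km × 1782/492 = 13.5 km.

13.5 km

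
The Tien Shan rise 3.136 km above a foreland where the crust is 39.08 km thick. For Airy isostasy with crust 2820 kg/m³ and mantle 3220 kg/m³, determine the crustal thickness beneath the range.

64.3 km

Root depth r = h ρ_c / (ρ_m − ρ_c) = 3.136 km × 2820 / 400 = 22.11 km.
Total thickness = T + h + r = 39.08 km + 3.136 km + 22.11 km = 64.3 km.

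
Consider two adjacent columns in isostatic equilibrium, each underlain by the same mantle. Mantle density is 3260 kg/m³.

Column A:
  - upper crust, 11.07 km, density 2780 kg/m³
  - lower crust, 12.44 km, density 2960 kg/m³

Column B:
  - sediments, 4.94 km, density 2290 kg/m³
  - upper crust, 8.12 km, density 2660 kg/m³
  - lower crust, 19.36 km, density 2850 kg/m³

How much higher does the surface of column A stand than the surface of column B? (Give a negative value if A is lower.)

For any compensation level in the mantle, the mantle terms cancel and isostasy reduces to e = (Σt_A − Σt_B) − (Σ(ρt)_A − Σ(ρt)_B) / ρ_m.
Σt_A = 23.51 km; Σt_B = 32.42 km; Σ(ρt)_A = 67597; Σ(ρt)_B = 88087.8 (in km·kg/m³).
e = (23.51 − 32.42) − (67597 − 88087.8) / 3260 = −2.62 km.

−2.62 km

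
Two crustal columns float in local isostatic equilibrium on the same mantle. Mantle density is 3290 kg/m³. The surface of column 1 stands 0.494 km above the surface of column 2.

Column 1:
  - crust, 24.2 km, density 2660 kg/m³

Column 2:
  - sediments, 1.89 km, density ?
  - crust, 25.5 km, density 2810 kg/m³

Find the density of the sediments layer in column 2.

2560 kg/m³

Take the compensation level at the base of the deeper column (depth z_c below the surface of column 1) and equate Σ ρ_i t_i down to z_c; mantle fills any gap and the z_c terms cancel.
Column 1: 24.2×2660 + (z_c − 24.2)×3290
Column 2: 0.494×0 + 1.89×ρ + 25.5×2810 + (z_c − 0.494 − 27.39)×3290
The z_c×3290 term appears on both sides and cancels. Collect the known terms of each column as K = Σ(ρt)_known − 3290 × (depth of known layers): K_1 = 64372 − 3290×24.2 = −15246; K_2 = 71655 − 3290×(0.494 + 27.39) = −20083.36.
Balance: K_1 = K_2 + 1.89×ρ, so ρ = (K_1 − K_2)/1.89 = 4837.36/1.89 = 2560 kg/m³.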